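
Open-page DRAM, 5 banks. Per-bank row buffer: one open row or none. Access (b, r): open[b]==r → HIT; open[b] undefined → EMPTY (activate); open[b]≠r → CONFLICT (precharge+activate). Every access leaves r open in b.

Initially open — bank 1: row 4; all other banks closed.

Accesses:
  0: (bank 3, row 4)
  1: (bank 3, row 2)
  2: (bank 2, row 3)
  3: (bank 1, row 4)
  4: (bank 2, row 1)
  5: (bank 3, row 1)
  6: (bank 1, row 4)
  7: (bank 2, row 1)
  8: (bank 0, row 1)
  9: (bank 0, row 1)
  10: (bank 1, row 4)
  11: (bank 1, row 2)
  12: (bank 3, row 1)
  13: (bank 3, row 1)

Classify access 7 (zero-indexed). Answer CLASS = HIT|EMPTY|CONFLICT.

step 0: bank3 None->4 [EMPTY]
step 1: bank3 4->2 [CONFLICT]
step 2: bank2 None->3 [EMPTY]
step 3: bank1 4->4 [HIT]
step 4: bank2 3->1 [CONFLICT]
step 5: bank3 2->1 [CONFLICT]
step 6: bank1 4->4 [HIT]
step 7: bank2 1->1 [HIT]
step 8: bank0 None->1 [EMPTY]
step 9: bank0 1->1 [HIT]
step 10: bank1 4->4 [HIT]
step 11: bank1 4->2 [CONFLICT]
step 12: bank3 1->1 [HIT]
step 13: bank3 1->1 [HIT]

CLASS = HIT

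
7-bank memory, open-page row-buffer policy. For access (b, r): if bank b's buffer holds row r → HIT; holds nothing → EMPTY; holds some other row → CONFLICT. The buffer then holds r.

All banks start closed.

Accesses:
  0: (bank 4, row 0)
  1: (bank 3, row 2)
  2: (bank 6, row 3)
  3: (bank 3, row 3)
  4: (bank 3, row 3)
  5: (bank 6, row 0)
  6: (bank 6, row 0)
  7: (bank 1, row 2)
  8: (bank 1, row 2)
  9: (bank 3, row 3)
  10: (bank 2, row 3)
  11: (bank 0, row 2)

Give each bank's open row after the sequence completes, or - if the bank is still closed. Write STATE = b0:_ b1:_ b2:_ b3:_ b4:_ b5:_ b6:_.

STATE = b0:2 b1:2 b2:3 b3:3 b4:0 b5:- b6:0

0: bank 4 row 0 — prev None → EMPTY
1: bank 3 row 2 — prev None → EMPTY
2: bank 6 row 3 — prev None → EMPTY
3: bank 3 row 3 — prev 2 → CONFLICT
4: bank 3 row 3 — prev 3 → HIT
5: bank 6 row 0 — prev 3 → CONFLICT
6: bank 6 row 0 — prev 0 → HIT
7: bank 1 row 2 — prev None → EMPTY
8: bank 1 row 2 — prev 2 → HIT
9: bank 3 row 3 — prev 3 → HIT
10: bank 2 row 3 — prev None → EMPTY
11: bank 0 row 2 — prev None → EMPTY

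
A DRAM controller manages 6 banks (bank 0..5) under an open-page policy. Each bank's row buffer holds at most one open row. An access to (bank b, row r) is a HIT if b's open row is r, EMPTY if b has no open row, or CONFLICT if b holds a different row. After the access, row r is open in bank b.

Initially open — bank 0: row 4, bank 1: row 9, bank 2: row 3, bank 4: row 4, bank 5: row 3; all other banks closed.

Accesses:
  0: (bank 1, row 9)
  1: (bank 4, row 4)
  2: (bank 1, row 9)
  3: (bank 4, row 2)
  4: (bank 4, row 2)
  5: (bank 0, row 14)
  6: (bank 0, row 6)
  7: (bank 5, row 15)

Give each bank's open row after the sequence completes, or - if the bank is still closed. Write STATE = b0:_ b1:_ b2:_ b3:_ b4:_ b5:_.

#0 (1,9) H  (was 9)
#1 (4,4) H  (was 4)
#2 (1,9) H  (was 9)
#3 (4,2) C  (was 4)
#4 (4,2) H  (was 2)
#5 (0,14) C  (was 4)
#6 (0,6) C  (was 14)
#7 (5,15) C  (was 3)

STATE = b0:6 b1:9 b2:3 b3:- b4:2 b5:15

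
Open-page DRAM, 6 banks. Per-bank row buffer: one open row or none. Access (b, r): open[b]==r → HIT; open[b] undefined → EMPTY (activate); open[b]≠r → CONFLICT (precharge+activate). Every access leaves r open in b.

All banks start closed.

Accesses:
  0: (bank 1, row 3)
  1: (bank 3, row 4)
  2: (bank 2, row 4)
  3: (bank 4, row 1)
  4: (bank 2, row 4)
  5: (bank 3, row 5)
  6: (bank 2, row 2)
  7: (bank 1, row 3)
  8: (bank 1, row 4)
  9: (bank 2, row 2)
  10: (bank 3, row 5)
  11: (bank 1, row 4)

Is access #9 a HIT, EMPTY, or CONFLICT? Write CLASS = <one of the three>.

0: bank 1 row 3 — prev None → EMPTY
1: bank 3 row 4 — prev None → EMPTY
2: bank 2 row 4 — prev None → EMPTY
3: bank 4 row 1 — prev None → EMPTY
4: bank 2 row 4 — prev 4 → HIT
5: bank 3 row 5 — prev 4 → CONFLICT
6: bank 2 row 2 — prev 4 → CONFLICT
7: bank 1 row 3 — prev 3 → HIT
8: bank 1 row 4 — prev 3 → CONFLICT
9: bank 2 row 2 — prev 2 → HIT
10: bank 3 row 5 — prev 5 → HIT
11: bank 1 row 4 — prev 4 → HIT

CLASS = HIT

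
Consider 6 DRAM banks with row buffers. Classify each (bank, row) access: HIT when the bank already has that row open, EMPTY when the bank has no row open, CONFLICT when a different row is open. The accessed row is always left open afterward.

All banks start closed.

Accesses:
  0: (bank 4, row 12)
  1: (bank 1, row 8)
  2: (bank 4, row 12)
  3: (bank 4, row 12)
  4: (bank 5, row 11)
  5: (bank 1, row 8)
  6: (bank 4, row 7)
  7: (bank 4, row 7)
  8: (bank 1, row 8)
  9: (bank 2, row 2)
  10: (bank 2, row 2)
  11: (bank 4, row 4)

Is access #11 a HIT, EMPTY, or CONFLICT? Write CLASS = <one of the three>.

CLASS = CONFLICT

0: bank 4 row 12 — prev None → EMPTY
1: bank 1 row 8 — prev None → EMPTY
2: bank 4 row 12 — prev 12 → HIT
3: bank 4 row 12 — prev 12 → HIT
4: bank 5 row 11 — prev None → EMPTY
5: bank 1 row 8 — prev 8 → HIT
6: bank 4 row 7 — prev 12 → CONFLICT
7: bank 4 row 7 — prev 7 → HIT
8: bank 1 row 8 — prev 8 → HIT
9: bank 2 row 2 — prev None → EMPTY
10: bank 2 row 2 — prev 2 → HIT
11: bank 4 row 4 — prev 7 → CONFLICT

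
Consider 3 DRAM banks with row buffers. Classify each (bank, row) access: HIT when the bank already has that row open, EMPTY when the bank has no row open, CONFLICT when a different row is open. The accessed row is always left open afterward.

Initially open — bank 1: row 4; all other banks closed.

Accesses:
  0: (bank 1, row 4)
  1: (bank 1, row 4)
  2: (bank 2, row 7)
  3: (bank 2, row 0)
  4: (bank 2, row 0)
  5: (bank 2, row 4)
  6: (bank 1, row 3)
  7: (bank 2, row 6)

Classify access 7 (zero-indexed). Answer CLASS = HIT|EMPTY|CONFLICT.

0: bank 1 row 4 — prev 4 → HIT
1: bank 1 row 4 — prev 4 → HIT
2: bank 2 row 7 — prev None → EMPTY
3: bank 2 row 0 — prev 7 → CONFLICT
4: bank 2 row 0 — prev 0 → HIT
5: bank 2 row 4 — prev 0 → CONFLICT
6: bank 1 row 3 — prev 4 → CONFLICT
7: bank 2 row 6 — prev 4 → CONFLICT

CLASS = CONFLICT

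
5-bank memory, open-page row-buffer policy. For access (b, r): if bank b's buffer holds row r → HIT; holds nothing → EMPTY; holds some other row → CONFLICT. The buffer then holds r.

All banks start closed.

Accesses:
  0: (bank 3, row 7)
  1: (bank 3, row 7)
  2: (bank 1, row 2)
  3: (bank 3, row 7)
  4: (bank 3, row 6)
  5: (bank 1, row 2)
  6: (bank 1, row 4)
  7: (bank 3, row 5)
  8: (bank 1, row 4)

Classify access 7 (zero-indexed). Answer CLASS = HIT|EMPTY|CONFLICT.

CLASS = CONFLICT

0: bank 3 row 7 — prev None → EMPTY
1: bank 3 row 7 — prev 7 → HIT
2: bank 1 row 2 — prev None → EMPTY
3: bank 3 row 7 — prev 7 → HIT
4: bank 3 row 6 — prev 7 → CONFLICT
5: bank 1 row 2 — prev 2 → HIT
6: bank 1 row 4 — prev 2 → CONFLICT
7: bank 3 row 5 — prev 6 → CONFLICT
8: bank 1 row 4 — prev 4 → HIT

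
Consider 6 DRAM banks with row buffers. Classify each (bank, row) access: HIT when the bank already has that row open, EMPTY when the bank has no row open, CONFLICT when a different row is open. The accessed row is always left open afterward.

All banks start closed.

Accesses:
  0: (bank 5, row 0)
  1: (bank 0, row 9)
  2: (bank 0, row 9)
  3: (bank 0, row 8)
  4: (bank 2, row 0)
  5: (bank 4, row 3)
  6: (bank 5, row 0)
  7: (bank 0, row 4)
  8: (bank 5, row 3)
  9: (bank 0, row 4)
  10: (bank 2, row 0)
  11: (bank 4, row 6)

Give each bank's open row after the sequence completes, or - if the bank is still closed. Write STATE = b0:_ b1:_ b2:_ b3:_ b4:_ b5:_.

0: bank 5 row 0 — prev None → EMPTY
1: bank 0 row 9 — prev None → EMPTY
2: bank 0 row 9 — prev 9 → HIT
3: bank 0 row 8 — prev 9 → CONFLICT
4: bank 2 row 0 — prev None → EMPTY
5: bank 4 row 3 — prev None → EMPTY
6: bank 5 row 0 — prev 0 → HIT
7: bank 0 row 4 — prev 8 → CONFLICT
8: bank 5 row 3 — prev 0 → CONFLICT
9: bank 0 row 4 — prev 4 → HIT
10: bank 2 row 0 — prev 0 → HIT
11: bank 4 row 6 — prev 3 → CONFLICT

STATE = b0:4 b1:- b2:0 b3:- b4:6 b5:3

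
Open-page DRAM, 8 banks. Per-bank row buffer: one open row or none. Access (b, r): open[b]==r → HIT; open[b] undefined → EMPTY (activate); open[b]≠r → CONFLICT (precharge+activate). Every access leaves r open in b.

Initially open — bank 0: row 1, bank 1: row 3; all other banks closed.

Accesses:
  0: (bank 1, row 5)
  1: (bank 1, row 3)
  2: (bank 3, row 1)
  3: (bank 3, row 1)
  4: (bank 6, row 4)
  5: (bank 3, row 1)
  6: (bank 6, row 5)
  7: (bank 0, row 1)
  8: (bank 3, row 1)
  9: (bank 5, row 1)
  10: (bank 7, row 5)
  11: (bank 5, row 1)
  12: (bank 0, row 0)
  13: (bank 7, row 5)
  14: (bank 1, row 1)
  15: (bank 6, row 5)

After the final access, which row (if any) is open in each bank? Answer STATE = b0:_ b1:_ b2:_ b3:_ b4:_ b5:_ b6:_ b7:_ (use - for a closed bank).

step 0: bank1 3->5 [CONFLICT]
step 1: bank1 5->3 [CONFLICT]
step 2: bank3 None->1 [EMPTY]
step 3: bank3 1->1 [HIT]
step 4: bank6 None->4 [EMPTY]
step 5: bank3 1->1 [HIT]
step 6: bank6 4->5 [CONFLICT]
step 7: bank0 1->1 [HIT]
step 8: bank3 1->1 [HIT]
step 9: bank5 None->1 [EMPTY]
step 10: bank7 None->5 [EMPTY]
step 11: bank5 1->1 [HIT]
step 12: bank0 1->0 [CONFLICT]
step 13: bank7 5->5 [HIT]
step 14: bank1 3->1 [CONFLICT]
step 15: bank6 5->5 [HIT]

STATE = b0:0 b1:1 b2:- b3:1 b4:- b5:1 b6:5 b7:5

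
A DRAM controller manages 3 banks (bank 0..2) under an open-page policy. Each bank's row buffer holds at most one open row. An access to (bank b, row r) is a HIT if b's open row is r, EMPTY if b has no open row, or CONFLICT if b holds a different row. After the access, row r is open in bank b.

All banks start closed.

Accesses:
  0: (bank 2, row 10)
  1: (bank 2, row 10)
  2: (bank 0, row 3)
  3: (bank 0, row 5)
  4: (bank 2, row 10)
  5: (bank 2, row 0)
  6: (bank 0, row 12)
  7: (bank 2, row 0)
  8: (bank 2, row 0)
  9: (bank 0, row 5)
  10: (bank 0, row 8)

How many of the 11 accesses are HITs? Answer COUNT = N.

#0 (2,10) E
#1 (2,10) H  (was 10)
#2 (0,3) E
#3 (0,5) C  (was 3)
#4 (2,10) H  (was 10)
#5 (2,0) C  (was 10)
#6 (0,12) C  (was 5)
#7 (2,0) H  (was 0)
#8 (2,0) H  (was 0)
#9 (0,5) C  (was 12)
#10 (0,8) C  (was 5)

COUNT = 4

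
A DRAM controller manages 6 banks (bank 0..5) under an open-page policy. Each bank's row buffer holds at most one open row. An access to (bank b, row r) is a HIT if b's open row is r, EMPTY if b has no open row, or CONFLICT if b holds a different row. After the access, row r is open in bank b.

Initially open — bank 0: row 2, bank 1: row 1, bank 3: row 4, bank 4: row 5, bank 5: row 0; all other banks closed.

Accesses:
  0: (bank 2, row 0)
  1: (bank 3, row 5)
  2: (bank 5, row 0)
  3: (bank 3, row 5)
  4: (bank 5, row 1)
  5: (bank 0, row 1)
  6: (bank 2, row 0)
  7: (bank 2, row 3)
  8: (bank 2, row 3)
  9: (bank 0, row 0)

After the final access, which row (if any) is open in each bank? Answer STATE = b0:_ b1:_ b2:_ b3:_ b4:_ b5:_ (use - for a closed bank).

step 0: bank2 None->0 [EMPTY]
step 1: bank3 4->5 [CONFLICT]
step 2: bank5 0->0 [HIT]
step 3: bank3 5->5 [HIT]
step 4: bank5 0->1 [CONFLICT]
step 5: bank0 2->1 [CONFLICT]
step 6: bank2 0->0 [HIT]
step 7: bank2 0->3 [CONFLICT]
step 8: bank2 3->3 [HIT]
step 9: bank0 1->0 [CONFLICT]

STATE = b0:0 b1:1 b2:3 b3:5 b4:5 b5:1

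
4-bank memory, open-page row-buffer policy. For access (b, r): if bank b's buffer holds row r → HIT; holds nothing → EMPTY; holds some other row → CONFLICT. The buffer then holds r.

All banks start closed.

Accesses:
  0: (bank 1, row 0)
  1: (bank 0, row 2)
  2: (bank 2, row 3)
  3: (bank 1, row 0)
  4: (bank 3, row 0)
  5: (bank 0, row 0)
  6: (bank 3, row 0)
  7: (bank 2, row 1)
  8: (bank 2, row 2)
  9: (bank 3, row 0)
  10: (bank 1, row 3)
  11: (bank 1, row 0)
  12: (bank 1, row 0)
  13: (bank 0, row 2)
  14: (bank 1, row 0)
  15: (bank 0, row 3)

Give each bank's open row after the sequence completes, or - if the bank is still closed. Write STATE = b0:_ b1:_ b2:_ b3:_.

STATE = b0:3 b1:0 b2:2 b3:0

  [0] b1 r0: no row ⇒ E
  [1] b0 r2: no row ⇒ E
  [2] b2 r3: no row ⇒ E
  [3] b1 r0: had r0 ⇒ H
  [4] b3 r0: no row ⇒ E
  [5] b0 r0: had r2 ⇒ C
  [6] b3 r0: had r0 ⇒ H
  [7] b2 r1: had r3 ⇒ C
  [8] b2 r2: had r1 ⇒ C
  [9] b3 r0: had r0 ⇒ H
  [10] b1 r3: had r0 ⇒ C
  [11] b1 r0: had r3 ⇒ C
  [12] b1 r0: had r0 ⇒ H
  [13] b0 r2: had r0 ⇒ C
  [14] b1 r0: had r0 ⇒ H
  [15] b0 r3: had r2 ⇒ C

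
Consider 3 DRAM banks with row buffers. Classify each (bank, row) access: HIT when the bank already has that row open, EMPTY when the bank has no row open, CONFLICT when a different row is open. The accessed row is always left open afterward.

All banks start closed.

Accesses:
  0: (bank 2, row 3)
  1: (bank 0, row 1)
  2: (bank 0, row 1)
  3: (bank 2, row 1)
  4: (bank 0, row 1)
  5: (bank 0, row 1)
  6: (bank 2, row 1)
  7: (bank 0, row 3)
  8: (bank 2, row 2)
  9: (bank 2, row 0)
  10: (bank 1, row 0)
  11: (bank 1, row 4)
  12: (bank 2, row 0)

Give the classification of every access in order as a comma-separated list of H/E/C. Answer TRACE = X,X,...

TRACE = E,E,H,C,H,H,H,C,C,C,E,C,H

#0 (2,3) E
#1 (0,1) E
#2 (0,1) H  (was 1)
#3 (2,1) C  (was 3)
#4 (0,1) H  (was 1)
#5 (0,1) H  (was 1)
#6 (2,1) H  (was 1)
#7 (0,3) C  (was 1)
#8 (2,2) C  (was 1)
#9 (2,0) C  (was 2)
#10 (1,0) E
#11 (1,4) C  (was 0)
#12 (2,0) H  (was 0)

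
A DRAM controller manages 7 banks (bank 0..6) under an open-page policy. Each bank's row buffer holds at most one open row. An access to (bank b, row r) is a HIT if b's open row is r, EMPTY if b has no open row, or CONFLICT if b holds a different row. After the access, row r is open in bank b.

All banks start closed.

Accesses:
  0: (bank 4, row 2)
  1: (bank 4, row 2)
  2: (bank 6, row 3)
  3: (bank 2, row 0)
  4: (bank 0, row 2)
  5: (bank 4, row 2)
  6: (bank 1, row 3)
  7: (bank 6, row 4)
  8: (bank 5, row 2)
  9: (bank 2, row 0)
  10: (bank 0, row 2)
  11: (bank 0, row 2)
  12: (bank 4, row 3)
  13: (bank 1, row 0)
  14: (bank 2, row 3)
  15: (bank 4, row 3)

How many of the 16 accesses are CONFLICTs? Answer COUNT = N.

step 0: bank4 None->2 [EMPTY]
step 1: bank4 2->2 [HIT]
step 2: bank6 None->3 [EMPTY]
step 3: bank2 None->0 [EMPTY]
step 4: bank0 None->2 [EMPTY]
step 5: bank4 2->2 [HIT]
step 6: bank1 None->3 [EMPTY]
step 7: bank6 3->4 [CONFLICT]
step 8: bank5 None->2 [EMPTY]
step 9: bank2 0->0 [HIT]
step 10: bank0 2->2 [HIT]
step 11: bank0 2->2 [HIT]
step 12: bank4 2->3 [CONFLICT]
step 13: bank1 3->0 [CONFLICT]
step 14: bank2 0->3 [CONFLICT]
step 15: bank4 3->3 [HIT]

COUNT = 4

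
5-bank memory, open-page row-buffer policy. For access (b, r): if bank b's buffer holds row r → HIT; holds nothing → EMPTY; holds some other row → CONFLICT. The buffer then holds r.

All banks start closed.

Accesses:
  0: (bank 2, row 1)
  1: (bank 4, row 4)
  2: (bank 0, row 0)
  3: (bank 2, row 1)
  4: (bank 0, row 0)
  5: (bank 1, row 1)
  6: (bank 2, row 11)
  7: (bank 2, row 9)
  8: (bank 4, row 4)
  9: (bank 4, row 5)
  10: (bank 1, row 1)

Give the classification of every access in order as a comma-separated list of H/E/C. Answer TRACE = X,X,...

step 0: bank2 None->1 [EMPTY]
step 1: bank4 None->4 [EMPTY]
step 2: bank0 None->0 [EMPTY]
step 3: bank2 1->1 [HIT]
step 4: bank0 0->0 [HIT]
step 5: bank1 None->1 [EMPTY]
step 6: bank2 1->11 [CONFLICT]
step 7: bank2 11->9 [CONFLICT]
step 8: bank4 4->4 [HIT]
step 9: bank4 4->5 [CONFLICT]
step 10: bank1 1->1 [HIT]

TRACE = E,E,E,H,H,E,C,C,H,C,H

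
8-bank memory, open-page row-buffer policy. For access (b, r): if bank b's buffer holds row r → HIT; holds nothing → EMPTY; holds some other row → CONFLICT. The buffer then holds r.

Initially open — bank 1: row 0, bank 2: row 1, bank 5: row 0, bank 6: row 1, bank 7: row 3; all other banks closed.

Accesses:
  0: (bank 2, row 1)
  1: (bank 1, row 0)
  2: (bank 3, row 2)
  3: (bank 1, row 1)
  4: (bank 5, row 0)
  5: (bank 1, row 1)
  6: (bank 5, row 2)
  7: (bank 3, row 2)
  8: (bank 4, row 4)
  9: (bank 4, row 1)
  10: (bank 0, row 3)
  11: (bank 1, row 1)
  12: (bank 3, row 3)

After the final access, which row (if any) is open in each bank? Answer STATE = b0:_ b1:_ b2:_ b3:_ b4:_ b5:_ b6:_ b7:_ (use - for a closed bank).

#0 (2,1) H  (was 1)
#1 (1,0) H  (was 0)
#2 (3,2) E
#3 (1,1) C  (was 0)
#4 (5,0) H  (was 0)
#5 (1,1) H  (was 1)
#6 (5,2) C  (was 0)
#7 (3,2) H  (was 2)
#8 (4,4) E
#9 (4,1) C  (was 4)
#10 (0,3) E
#11 (1,1) H  (was 1)
#12 (3,3) C  (was 2)

STATE = b0:3 b1:1 b2:1 b3:3 b4:1 b5:2 b6:1 b7:3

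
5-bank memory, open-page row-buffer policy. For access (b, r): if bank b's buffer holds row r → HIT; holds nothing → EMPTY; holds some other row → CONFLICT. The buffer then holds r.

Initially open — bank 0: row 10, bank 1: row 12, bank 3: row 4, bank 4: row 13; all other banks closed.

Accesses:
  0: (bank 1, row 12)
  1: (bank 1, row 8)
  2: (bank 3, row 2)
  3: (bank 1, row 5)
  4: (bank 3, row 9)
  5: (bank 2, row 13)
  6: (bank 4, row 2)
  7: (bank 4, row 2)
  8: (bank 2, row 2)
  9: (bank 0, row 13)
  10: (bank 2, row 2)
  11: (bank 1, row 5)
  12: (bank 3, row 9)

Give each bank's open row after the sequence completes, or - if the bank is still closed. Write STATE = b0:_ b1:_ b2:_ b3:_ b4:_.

0: bank 1 row 12 — prev 12 → HIT
1: bank 1 row 8 — prev 12 → CONFLICT
2: bank 3 row 2 — prev 4 → CONFLICT
3: bank 1 row 5 — prev 8 → CONFLICT
4: bank 3 row 9 — prev 2 → CONFLICT
5: bank 2 row 13 — prev None → EMPTY
6: bank 4 row 2 — prev 13 → CONFLICT
7: bank 4 row 2 — prev 2 → HIT
8: bank 2 row 2 — prev 13 → CONFLICT
9: bank 0 row 13 — prev 10 → CONFLICT
10: bank 2 row 2 — prev 2 → HIT
11: bank 1 row 5 — prev 5 → HIT
12: bank 3 row 9 — prev 9 → HIT

STATE = b0:13 b1:5 b2:2 b3:9 b4:2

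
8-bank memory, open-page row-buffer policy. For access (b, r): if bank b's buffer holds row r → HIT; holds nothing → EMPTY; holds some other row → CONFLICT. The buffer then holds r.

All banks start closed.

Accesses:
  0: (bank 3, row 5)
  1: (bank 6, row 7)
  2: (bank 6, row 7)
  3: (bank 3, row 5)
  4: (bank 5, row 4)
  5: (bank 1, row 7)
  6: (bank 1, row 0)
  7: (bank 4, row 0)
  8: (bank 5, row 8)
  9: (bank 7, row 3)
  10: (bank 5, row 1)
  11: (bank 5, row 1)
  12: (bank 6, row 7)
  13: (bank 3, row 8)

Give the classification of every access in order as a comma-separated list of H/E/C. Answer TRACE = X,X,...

TRACE = E,E,H,H,E,E,C,E,C,E,C,H,H,C

#0 (3,5) E
#1 (6,7) E
#2 (6,7) H  (was 7)
#3 (3,5) H  (was 5)
#4 (5,4) E
#5 (1,7) E
#6 (1,0) C  (was 7)
#7 (4,0) E
#8 (5,8) C  (was 4)
#9 (7,3) E
#10 (5,1) C  (was 8)
#11 (5,1) H  (was 1)
#12 (6,7) H  (was 7)
#13 (3,8) C  (was 5)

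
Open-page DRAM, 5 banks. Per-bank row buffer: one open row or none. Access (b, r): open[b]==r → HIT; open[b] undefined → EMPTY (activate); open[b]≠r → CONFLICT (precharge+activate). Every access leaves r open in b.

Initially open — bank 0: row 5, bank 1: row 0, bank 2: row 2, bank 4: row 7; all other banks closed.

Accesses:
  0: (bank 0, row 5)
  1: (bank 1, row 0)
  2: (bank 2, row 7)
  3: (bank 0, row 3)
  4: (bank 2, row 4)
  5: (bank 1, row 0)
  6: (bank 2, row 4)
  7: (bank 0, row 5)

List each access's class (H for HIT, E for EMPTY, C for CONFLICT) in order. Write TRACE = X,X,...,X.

TRACE = H,H,C,C,C,H,H,C

step 0: bank0 5->5 [HIT]
step 1: bank1 0->0 [HIT]
step 2: bank2 2->7 [CONFLICT]
step 3: bank0 5->3 [CONFLICT]
step 4: bank2 7->4 [CONFLICT]
step 5: bank1 0->0 [HIT]
step 6: bank2 4->4 [HIT]
step 7: bank0 3->5 [CONFLICT]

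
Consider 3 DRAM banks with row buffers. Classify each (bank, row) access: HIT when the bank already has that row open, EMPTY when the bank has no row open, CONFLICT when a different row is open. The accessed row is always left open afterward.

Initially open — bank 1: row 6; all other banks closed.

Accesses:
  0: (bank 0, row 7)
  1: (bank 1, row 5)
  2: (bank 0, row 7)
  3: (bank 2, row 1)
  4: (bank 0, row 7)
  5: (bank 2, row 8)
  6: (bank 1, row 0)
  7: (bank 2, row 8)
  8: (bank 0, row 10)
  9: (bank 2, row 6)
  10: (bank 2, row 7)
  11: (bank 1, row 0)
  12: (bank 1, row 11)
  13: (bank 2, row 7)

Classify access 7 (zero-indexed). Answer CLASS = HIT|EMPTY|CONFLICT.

step 0: bank0 None->7 [EMPTY]
step 1: bank1 6->5 [CONFLICT]
step 2: bank0 7->7 [HIT]
step 3: bank2 None->1 [EMPTY]
step 4: bank0 7->7 [HIT]
step 5: bank2 1->8 [CONFLICT]
step 6: bank1 5->0 [CONFLICT]
step 7: bank2 8->8 [HIT]
step 8: bank0 7->10 [CONFLICT]
step 9: bank2 8->6 [CONFLICT]
step 10: bank2 6->7 [CONFLICT]
step 11: bank1 0->0 [HIT]
step 12: bank1 0->11 [CONFLICT]
step 13: bank2 7->7 [HIT]

CLASS = HIT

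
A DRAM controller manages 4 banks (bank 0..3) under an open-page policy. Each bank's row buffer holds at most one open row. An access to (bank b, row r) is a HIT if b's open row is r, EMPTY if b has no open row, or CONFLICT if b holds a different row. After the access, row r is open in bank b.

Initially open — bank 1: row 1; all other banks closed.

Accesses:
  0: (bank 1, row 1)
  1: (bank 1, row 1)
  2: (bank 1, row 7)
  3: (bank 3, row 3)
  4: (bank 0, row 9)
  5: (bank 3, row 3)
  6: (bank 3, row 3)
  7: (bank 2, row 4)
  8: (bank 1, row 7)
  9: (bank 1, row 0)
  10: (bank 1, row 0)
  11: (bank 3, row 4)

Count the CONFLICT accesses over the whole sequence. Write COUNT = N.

COUNT = 3

#0 (1,1) H  (was 1)
#1 (1,1) H  (was 1)
#2 (1,7) C  (was 1)
#3 (3,3) E
#4 (0,9) E
#5 (3,3) H  (was 3)
#6 (3,3) H  (was 3)
#7 (2,4) E
#8 (1,7) H  (was 7)
#9 (1,0) C  (was 7)
#10 (1,0) H  (was 0)
#11 (3,4) C  (was 3)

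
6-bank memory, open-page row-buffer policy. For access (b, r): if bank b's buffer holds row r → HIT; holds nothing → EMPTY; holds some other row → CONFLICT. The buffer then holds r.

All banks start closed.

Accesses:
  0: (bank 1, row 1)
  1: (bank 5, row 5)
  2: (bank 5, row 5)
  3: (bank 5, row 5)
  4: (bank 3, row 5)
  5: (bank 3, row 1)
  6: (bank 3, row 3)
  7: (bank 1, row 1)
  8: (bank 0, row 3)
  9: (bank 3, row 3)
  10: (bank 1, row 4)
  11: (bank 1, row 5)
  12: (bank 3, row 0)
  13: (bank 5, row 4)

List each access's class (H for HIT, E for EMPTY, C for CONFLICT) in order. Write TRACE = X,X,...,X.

TRACE = E,E,H,H,E,C,C,H,E,H,C,C,C,C

0: bank 1 row 1 — prev None → EMPTY
1: bank 5 row 5 — prev None → EMPTY
2: bank 5 row 5 — prev 5 → HIT
3: bank 5 row 5 — prev 5 → HIT
4: bank 3 row 5 — prev None → EMPTY
5: bank 3 row 1 — prev 5 → CONFLICT
6: bank 3 row 3 — prev 1 → CONFLICT
7: bank 1 row 1 — prev 1 → HIT
8: bank 0 row 3 — prev None → EMPTY
9: bank 3 row 3 — prev 3 → HIT
10: bank 1 row 4 — prev 1 → CONFLICT
11: bank 1 row 5 — prev 4 → CONFLICT
12: bank 3 row 0 — prev 3 → CONFLICT
13: bank 5 row 4 — prev 5 → CONFLICT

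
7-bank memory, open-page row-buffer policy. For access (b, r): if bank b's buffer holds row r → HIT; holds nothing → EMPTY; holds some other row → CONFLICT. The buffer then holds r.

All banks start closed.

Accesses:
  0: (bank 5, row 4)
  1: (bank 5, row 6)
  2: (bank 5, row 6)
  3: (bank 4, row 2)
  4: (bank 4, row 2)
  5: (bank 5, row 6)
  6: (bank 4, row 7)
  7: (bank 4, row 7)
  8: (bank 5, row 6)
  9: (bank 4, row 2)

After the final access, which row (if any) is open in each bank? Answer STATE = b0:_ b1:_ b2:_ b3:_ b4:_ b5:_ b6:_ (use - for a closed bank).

#0 (5,4) E
#1 (5,6) C  (was 4)
#2 (5,6) H  (was 6)
#3 (4,2) E
#4 (4,2) H  (was 2)
#5 (5,6) H  (was 6)
#6 (4,7) C  (was 2)
#7 (4,7) H  (was 7)
#8 (5,6) H  (was 6)
#9 (4,2) C  (was 7)

STATE = b0:- b1:- b2:- b3:- b4:2 b5:6 b6:-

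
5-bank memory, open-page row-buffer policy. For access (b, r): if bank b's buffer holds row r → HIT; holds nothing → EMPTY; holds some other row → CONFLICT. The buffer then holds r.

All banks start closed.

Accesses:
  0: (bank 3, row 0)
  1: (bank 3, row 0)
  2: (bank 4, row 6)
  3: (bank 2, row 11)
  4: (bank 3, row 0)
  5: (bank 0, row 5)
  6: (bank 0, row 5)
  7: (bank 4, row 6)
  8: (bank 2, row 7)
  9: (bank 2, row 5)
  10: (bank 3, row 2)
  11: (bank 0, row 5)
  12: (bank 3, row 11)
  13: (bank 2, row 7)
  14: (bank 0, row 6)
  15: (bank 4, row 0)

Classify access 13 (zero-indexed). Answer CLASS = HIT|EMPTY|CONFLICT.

step 0: bank3 None->0 [EMPTY]
step 1: bank3 0->0 [HIT]
step 2: bank4 None->6 [EMPTY]
step 3: bank2 None->11 [EMPTY]
step 4: bank3 0->0 [HIT]
step 5: bank0 None->5 [EMPTY]
step 6: bank0 5->5 [HIT]
step 7: bank4 6->6 [HIT]
step 8: bank2 11->7 [CONFLICT]
step 9: bank2 7->5 [CONFLICT]
step 10: bank3 0->2 [CONFLICT]
step 11: bank0 5->5 [HIT]
step 12: bank3 2->11 [CONFLICT]
step 13: bank2 5->7 [CONFLICT]
step 14: bank0 5->6 [CONFLICT]
step 15: bank4 6->0 [CONFLICT]

CLASS = CONFLICT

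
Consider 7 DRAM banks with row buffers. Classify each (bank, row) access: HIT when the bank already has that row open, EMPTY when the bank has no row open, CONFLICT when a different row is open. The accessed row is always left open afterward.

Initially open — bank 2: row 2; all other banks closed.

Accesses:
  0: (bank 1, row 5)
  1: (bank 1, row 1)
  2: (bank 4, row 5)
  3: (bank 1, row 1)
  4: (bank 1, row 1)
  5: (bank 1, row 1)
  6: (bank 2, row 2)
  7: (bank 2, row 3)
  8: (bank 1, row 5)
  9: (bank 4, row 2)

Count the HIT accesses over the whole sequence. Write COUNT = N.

#0 (1,5) E
#1 (1,1) C  (was 5)
#2 (4,5) E
#3 (1,1) H  (was 1)
#4 (1,1) H  (was 1)
#5 (1,1) H  (was 1)
#6 (2,2) H  (was 2)
#7 (2,3) C  (was 2)
#8 (1,5) C  (was 1)
#9 (4,2) C  (was 5)

COUNT = 4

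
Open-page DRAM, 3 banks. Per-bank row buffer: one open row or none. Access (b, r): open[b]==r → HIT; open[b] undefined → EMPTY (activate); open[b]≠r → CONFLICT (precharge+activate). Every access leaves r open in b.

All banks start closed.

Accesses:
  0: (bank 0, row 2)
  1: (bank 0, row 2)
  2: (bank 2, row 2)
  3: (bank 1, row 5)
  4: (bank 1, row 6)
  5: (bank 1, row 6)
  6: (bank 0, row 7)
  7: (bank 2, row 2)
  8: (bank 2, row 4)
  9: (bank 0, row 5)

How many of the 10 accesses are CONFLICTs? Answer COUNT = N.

0: bank 0 row 2 — prev None → EMPTY
1: bank 0 row 2 — prev 2 → HIT
2: bank 2 row 2 — prev None → EMPTY
3: bank 1 row 5 — prev None → EMPTY
4: bank 1 row 6 — prev 5 → CONFLICT
5: bank 1 row 6 — prev 6 → HIT
6: bank 0 row 7 — prev 2 → CONFLICT
7: bank 2 row 2 — prev 2 → HIT
8: bank 2 row 4 — prev 2 → CONFLICT
9: bank 0 row 5 — prev 7 → CONFLICT

COUNT = 4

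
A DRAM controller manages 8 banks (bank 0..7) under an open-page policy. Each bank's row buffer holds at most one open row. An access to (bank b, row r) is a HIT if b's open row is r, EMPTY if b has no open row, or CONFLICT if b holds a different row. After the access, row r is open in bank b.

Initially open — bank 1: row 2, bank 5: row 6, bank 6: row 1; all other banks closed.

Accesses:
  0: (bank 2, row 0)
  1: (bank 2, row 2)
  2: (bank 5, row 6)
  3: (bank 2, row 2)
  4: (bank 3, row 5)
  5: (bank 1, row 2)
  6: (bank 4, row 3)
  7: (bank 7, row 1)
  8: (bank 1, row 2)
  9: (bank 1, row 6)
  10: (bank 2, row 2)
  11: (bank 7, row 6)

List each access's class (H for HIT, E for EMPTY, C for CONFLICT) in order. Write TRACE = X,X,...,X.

  [0] b2 r0: no row ⇒ E
  [1] b2 r2: had r0 ⇒ C
  [2] b5 r6: had r6 ⇒ H
  [3] b2 r2: had r2 ⇒ H
  [4] b3 r5: no row ⇒ E
  [5] b1 r2: had r2 ⇒ H
  [6] b4 r3: no row ⇒ E
  [7] b7 r1: no row ⇒ E
  [8] b1 r2: had r2 ⇒ H
  [9] b1 r6: had r2 ⇒ C
  [10] b2 r2: had r2 ⇒ H
  [11] b7 r6: had r1 ⇒ C

TRACE = E,C,H,H,E,H,E,E,H,C,H,C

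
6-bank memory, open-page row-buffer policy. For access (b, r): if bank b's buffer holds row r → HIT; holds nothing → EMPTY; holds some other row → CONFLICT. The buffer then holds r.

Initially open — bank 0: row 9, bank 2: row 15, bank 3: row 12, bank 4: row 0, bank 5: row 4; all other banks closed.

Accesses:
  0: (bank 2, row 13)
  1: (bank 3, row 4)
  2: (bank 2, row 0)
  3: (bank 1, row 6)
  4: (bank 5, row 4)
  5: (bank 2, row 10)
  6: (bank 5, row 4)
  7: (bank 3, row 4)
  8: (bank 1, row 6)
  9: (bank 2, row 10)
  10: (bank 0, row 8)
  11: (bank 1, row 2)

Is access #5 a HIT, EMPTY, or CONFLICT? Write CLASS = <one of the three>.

  [0] b2 r13: had r15 ⇒ C
  [1] b3 r4: had r12 ⇒ C
  [2] b2 r0: had r13 ⇒ C
  [3] b1 r6: no row ⇒ E
  [4] b5 r4: had r4 ⇒ H
  [5] b2 r10: had r0 ⇒ C
  [6] b5 r4: had r4 ⇒ H
  [7] b3 r4: had r4 ⇒ H
  [8] b1 r6: had r6 ⇒ H
  [9] b2 r10: had r10 ⇒ H
  [10] b0 r8: had r9 ⇒ C
  [11] b1 r2: had r6 ⇒ C

CLASS = CONFLICT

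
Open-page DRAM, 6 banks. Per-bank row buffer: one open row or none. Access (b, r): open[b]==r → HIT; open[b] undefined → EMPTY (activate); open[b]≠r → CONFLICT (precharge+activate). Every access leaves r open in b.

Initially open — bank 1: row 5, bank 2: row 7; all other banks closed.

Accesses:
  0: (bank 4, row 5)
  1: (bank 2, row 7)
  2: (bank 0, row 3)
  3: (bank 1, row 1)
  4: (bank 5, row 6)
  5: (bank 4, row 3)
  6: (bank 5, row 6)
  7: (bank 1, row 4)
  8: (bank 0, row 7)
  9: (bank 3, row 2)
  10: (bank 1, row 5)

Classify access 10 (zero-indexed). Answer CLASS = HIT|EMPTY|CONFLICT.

CLASS = CONFLICT

  [0] b4 r5: no row ⇒ E
  [1] b2 r7: had r7 ⇒ H
  [2] b0 r3: no row ⇒ E
  [3] b1 r1: had r5 ⇒ C
  [4] b5 r6: no row ⇒ E
  [5] b4 r3: had r5 ⇒ C
  [6] b5 r6: had r6 ⇒ H
  [7] b1 r4: had r1 ⇒ C
  [8] b0 r7: had r3 ⇒ C
  [9] b3 r2: no row ⇒ E
  [10] b1 r5: had r4 ⇒ C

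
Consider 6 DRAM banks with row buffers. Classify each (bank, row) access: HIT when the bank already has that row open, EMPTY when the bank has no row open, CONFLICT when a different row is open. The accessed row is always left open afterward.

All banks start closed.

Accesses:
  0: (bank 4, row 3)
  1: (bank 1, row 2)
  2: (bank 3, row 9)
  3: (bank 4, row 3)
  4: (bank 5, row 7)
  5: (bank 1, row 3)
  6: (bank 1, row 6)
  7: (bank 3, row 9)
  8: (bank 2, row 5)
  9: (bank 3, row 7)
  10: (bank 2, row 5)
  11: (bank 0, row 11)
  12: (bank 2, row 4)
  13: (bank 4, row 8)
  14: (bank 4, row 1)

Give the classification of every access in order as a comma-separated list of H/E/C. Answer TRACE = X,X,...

0: bank 4 row 3 — prev None → EMPTY
1: bank 1 row 2 — prev None → EMPTY
2: bank 3 row 9 — prev None → EMPTY
3: bank 4 row 3 — prev 3 → HIT
4: bank 5 row 7 — prev None → EMPTY
5: bank 1 row 3 — prev 2 → CONFLICT
6: bank 1 row 6 — prev 3 → CONFLICT
7: bank 3 row 9 — prev 9 → HIT
8: bank 2 row 5 — prev None → EMPTY
9: bank 3 row 7 — prev 9 → CONFLICT
10: bank 2 row 5 — prev 5 → HIT
11: bank 0 row 11 — prev None → EMPTY
12: bank 2 row 4 — prev 5 → CONFLICT
13: bank 4 row 8 — prev 3 → CONFLICT
14: bank 4 row 1 — prev 8 → CONFLICT

TRACE = E,E,E,H,E,C,C,H,E,C,H,E,C,C,C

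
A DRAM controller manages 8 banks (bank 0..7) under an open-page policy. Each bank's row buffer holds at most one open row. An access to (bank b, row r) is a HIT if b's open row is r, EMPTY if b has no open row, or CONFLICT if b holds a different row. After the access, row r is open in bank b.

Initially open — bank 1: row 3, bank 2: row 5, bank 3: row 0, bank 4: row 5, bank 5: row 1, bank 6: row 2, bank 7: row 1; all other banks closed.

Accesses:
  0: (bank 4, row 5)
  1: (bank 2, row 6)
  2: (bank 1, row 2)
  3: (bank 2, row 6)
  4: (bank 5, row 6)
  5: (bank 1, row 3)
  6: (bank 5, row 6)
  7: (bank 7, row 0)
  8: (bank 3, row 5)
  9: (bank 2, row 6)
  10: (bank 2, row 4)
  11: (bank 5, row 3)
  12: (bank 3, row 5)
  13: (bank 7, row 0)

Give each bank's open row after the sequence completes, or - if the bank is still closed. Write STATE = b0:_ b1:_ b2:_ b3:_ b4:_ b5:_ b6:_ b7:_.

STATE = b0:- b1:3 b2:4 b3:5 b4:5 b5:3 b6:2 b7:0

  [0] b4 r5: had r5 ⇒ H
  [1] b2 r6: had r5 ⇒ C
  [2] b1 r2: had r3 ⇒ C
  [3] b2 r6: had r6 ⇒ H
  [4] b5 r6: had r1 ⇒ C
  [5] b1 r3: had r2 ⇒ C
  [6] b5 r6: had r6 ⇒ H
  [7] b7 r0: had r1 ⇒ C
  [8] b3 r5: had r0 ⇒ C
  [9] b2 r6: had r6 ⇒ H
  [10] b2 r4: had r6 ⇒ C
  [11] b5 r3: had r6 ⇒ C
  [12] b3 r5: had r5 ⇒ H
  [13] b7 r0: had r0 ⇒ H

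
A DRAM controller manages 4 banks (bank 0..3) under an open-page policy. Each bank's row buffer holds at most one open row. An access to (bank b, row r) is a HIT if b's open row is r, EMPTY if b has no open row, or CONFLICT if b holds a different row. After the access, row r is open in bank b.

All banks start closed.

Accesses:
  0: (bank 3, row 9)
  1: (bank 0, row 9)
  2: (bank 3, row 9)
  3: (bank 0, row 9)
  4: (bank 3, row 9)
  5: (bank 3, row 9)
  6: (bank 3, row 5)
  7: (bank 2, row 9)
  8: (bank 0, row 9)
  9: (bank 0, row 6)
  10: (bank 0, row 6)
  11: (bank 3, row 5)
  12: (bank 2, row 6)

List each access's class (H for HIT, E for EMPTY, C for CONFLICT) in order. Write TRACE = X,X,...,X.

TRACE = E,E,H,H,H,H,C,E,H,C,H,H,C

step 0: bank3 None->9 [EMPTY]
step 1: bank0 None->9 [EMPTY]
step 2: bank3 9->9 [HIT]
step 3: bank0 9->9 [HIT]
step 4: bank3 9->9 [HIT]
step 5: bank3 9->9 [HIT]
step 6: bank3 9->5 [CONFLICT]
step 7: bank2 None->9 [EMPTY]
step 8: bank0 9->9 [HIT]
step 9: bank0 9->6 [CONFLICT]
step 10: bank0 6->6 [HIT]
step 11: bank3 5->5 [HIT]
step 12: bank2 9->6 [CONFLICT]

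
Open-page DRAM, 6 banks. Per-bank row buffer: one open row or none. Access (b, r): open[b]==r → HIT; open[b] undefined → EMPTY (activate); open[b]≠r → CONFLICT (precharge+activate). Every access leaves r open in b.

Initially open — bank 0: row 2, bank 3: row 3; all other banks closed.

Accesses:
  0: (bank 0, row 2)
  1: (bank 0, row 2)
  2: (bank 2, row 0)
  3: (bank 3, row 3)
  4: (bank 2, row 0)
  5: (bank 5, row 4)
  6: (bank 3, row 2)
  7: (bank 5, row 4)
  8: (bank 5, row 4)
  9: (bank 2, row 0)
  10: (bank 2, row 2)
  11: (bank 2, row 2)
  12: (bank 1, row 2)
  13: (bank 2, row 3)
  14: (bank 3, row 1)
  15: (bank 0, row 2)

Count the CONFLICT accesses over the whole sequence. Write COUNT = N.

step 0: bank0 2->2 [HIT]
step 1: bank0 2->2 [HIT]
step 2: bank2 None->0 [EMPTY]
step 3: bank3 3->3 [HIT]
step 4: bank2 0->0 [HIT]
step 5: bank5 None->4 [EMPTY]
step 6: bank3 3->2 [CONFLICT]
step 7: bank5 4->4 [HIT]
step 8: bank5 4->4 [HIT]
step 9: bank2 0->0 [HIT]
step 10: bank2 0->2 [CONFLICT]
step 11: bank2 2->2 [HIT]
step 12: bank1 None->2 [EMPTY]
step 13: bank2 2->3 [CONFLICT]
step 14: bank3 2->1 [CONFLICT]
step 15: bank0 2->2 [HIT]

COUNT = 4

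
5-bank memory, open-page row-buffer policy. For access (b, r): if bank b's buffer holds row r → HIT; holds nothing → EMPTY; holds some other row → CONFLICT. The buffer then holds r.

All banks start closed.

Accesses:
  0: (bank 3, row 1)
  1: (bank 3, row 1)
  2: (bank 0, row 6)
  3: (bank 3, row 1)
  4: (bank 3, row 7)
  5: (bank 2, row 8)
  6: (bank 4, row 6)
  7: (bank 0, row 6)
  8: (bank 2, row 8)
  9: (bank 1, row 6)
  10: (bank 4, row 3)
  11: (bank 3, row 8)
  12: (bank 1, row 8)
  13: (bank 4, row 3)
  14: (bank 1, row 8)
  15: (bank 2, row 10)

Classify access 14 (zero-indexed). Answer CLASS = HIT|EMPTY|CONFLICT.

CLASS = HIT

#0 (3,1) E
#1 (3,1) H  (was 1)
#2 (0,6) E
#3 (3,1) H  (was 1)
#4 (3,7) C  (was 1)
#5 (2,8) E
#6 (4,6) E
#7 (0,6) H  (was 6)
#8 (2,8) H  (was 8)
#9 (1,6) E
#10 (4,3) C  (was 6)
#11 (3,8) C  (was 7)
#12 (1,8) C  (was 6)
#13 (4,3) H  (was 3)
#14 (1,8) H  (was 8)
#15 (2,10) C  (was 8)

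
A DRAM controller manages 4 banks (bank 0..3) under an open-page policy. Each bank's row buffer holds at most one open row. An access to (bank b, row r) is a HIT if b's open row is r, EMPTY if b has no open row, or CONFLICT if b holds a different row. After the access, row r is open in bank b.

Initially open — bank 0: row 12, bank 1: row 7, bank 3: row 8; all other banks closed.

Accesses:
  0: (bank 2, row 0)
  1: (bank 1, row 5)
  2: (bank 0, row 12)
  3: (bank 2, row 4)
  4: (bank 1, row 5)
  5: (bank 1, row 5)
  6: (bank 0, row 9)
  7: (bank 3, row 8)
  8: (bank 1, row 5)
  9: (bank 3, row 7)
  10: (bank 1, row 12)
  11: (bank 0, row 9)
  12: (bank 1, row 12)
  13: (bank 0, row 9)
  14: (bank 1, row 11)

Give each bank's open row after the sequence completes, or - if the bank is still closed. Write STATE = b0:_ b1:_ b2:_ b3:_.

STATE = b0:9 b1:11 b2:4 b3:7

#0 (2,0) E
#1 (1,5) C  (was 7)
#2 (0,12) H  (was 12)
#3 (2,4) C  (was 0)
#4 (1,5) H  (was 5)
#5 (1,5) H  (was 5)
#6 (0,9) C  (was 12)
#7 (3,8) H  (was 8)
#8 (1,5) H  (was 5)
#9 (3,7) C  (was 8)
#10 (1,12) C  (was 5)
#11 (0,9) H  (was 9)
#12 (1,12) H  (was 12)
#13 (0,9) H  (was 9)
#14 (1,11) C  (was 12)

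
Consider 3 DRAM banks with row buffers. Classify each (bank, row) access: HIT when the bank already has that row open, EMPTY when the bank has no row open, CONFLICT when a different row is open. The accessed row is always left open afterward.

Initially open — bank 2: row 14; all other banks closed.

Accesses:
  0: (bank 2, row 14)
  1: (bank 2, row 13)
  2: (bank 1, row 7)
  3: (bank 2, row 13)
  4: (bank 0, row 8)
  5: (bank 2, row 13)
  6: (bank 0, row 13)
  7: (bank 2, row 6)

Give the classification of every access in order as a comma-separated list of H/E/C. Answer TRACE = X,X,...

TRACE = H,C,E,H,E,H,C,C

0: bank 2 row 14 — prev 14 → HIT
1: bank 2 row 13 — prev 14 → CONFLICT
2: bank 1 row 7 — prev None → EMPTY
3: bank 2 row 13 — prev 13 → HIT
4: bank 0 row 8 — prev None → EMPTY
5: bank 2 row 13 — prev 13 → HIT
6: bank 0 row 13 — prev 8 → CONFLICT
7: bank 2 row 6 — prev 13 → CONFLICT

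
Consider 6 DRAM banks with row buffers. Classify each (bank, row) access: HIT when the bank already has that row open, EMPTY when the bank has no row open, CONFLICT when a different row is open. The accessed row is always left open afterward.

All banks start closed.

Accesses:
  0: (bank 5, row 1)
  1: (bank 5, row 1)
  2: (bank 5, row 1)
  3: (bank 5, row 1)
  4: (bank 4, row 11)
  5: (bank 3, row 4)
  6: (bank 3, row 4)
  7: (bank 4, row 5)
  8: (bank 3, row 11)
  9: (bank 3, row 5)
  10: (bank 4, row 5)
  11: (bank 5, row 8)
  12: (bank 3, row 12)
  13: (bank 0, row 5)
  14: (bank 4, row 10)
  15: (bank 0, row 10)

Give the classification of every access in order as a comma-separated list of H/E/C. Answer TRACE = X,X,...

step 0: bank5 None->1 [EMPTY]
step 1: bank5 1->1 [HIT]
step 2: bank5 1->1 [HIT]
step 3: bank5 1->1 [HIT]
step 4: bank4 None->11 [EMPTY]
step 5: bank3 None->4 [EMPTY]
step 6: bank3 4->4 [HIT]
step 7: bank4 11->5 [CONFLICT]
step 8: bank3 4->11 [CONFLICT]
step 9: bank3 11->5 [CONFLICT]
step 10: bank4 5->5 [HIT]
step 11: bank5 1->8 [CONFLICT]
step 12: bank3 5->12 [CONFLICT]
step 13: bank0 None->5 [EMPTY]
step 14: bank4 5->10 [CONFLICT]
step 15: bank0 5->10 [CONFLICT]

TRACE = E,H,H,H,E,E,H,C,C,C,H,C,C,E,C,C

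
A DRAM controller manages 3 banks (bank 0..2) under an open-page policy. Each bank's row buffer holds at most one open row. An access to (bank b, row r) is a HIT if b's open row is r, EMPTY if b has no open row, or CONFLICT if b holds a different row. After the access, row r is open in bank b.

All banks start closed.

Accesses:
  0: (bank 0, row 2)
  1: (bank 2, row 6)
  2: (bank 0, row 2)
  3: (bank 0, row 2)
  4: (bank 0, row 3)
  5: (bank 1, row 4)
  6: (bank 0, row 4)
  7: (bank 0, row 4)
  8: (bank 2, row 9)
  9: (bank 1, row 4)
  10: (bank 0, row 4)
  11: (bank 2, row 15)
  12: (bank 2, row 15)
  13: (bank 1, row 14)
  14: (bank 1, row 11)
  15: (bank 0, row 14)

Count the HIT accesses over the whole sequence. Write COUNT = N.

COUNT = 6

step 0: bank0 None->2 [EMPTY]
step 1: bank2 None->6 [EMPTY]
step 2: bank0 2->2 [HIT]
step 3: bank0 2->2 [HIT]
step 4: bank0 2->3 [CONFLICT]
step 5: bank1 None->4 [EMPTY]
step 6: bank0 3->4 [CONFLICT]
step 7: bank0 4->4 [HIT]
step 8: bank2 6->9 [CONFLICT]
step 9: bank1 4->4 [HIT]
step 10: bank0 4->4 [HIT]
step 11: bank2 9->15 [CONFLICT]
step 12: bank2 15->15 [HIT]
step 13: bank1 4->14 [CONFLICT]
step 14: bank1 14->11 [CONFLICT]
step 15: bank0 4->14 [CONFLICT]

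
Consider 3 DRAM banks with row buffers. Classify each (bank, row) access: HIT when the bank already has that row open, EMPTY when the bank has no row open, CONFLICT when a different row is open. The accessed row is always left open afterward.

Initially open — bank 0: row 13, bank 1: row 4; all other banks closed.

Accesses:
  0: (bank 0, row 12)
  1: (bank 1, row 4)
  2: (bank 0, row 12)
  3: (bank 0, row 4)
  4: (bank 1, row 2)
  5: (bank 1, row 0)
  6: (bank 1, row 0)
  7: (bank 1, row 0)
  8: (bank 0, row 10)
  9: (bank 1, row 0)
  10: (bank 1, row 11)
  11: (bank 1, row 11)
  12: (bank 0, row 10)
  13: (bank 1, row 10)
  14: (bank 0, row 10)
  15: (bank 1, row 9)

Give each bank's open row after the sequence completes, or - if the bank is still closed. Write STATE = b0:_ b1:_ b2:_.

STATE = b0:10 b1:9 b2:-

0: bank 0 row 12 — prev 13 → CONFLICT
1: bank 1 row 4 — prev 4 → HIT
2: bank 0 row 12 — prev 12 → HIT
3: bank 0 row 4 — prev 12 → CONFLICT
4: bank 1 row 2 — prev 4 → CONFLICT
5: bank 1 row 0 — prev 2 → CONFLICT
6: bank 1 row 0 — prev 0 → HIT
7: bank 1 row 0 — prev 0 → HIT
8: bank 0 row 10 — prev 4 → CONFLICT
9: bank 1 row 0 — prev 0 → HIT
10: bank 1 row 11 — prev 0 → CONFLICT
11: bank 1 row 11 — prev 11 → HIT
12: bank 0 row 10 — prev 10 → HIT
13: bank 1 row 10 — prev 11 → CONFLICT
14: bank 0 row 10 — prev 10 → HIT
15: bank 1 row 9 — prev 10 → CONFLICT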